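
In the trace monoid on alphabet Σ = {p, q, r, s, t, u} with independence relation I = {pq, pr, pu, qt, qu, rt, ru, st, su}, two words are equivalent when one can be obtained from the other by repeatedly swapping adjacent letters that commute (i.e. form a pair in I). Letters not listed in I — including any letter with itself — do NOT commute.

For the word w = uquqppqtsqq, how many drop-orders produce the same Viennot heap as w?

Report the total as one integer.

1426

drop 0:u onto floor
drop 1:q onto floor
drop 2:u onto {0:u}
drop 3:q onto {1:q}
drop 4:p onto floor
drop 5:p onto {4:p}
drop 6:q onto {3:q}
drop 7:t onto {2:u, 5:p}
drop 8:s onto {5:p, 6:q}
drop 9:q onto {8:s}
drop 10:q onto {9:q}
ground layer = {0:u, 1:q, 4:p}
drop-orders for the pieces not yet dropped (sum over which currently-grounded one goes next):
  1 to go: {7} 1  {10} 1
  2 to go: {2,7} 1  {7,10} 2  {9,10} 1
  3 to go: {0,2,7} 1  {2,7,10} 3  {7,9,10} 3  {8,9,10} 1
  4 to go: {0,2,7,10} 4  {2,7,9,10} 6  {6,8,9,10} 1  {7,8,9,10} 4
  5 to go: {0,2,7,9,10} 10  {2,7,8,9,10} 10  {3,6,8,9,10} 1  {5,7,8,9,10} 4  {6,7,8,9,10} 5
  6 to go: {0,2,7,8,9,10} 20  {1,3,6,8,9,10} 1  {2,5,7,8,9,10} 14  {2,6,7,8,9,10} 15  {3,6,7,8,9,10} 6  {4,5,7,8,9,10} 4  {5,6,7,8,9,10} 9
  7 to go: {0,2,5,7,8,9,10} 34  {0,2,6,7,8,9,10} 35  {1,3,6,7,8,9,10} 7  {2,3,6,7,8,9,10} 21  {2,4,5,7,8,9,10} 18  {2,5,6,7,8,9,10} 38  {3,5,6,7,8,9,10} 15  {4,5,6,7,8,9,10} 13
  8 to go: {0,2,3,6,7,8,9,10} 56  {0,2,4,5,7,8,9,10} 52  {0,2,5,6,7,8,9,10} 107  {1,2,3,6,7,8,9,10} 28  {1,3,5,6,7,8,9,10} 22  {2,3,5,6,7,8,9,10} 74  {2,4,5,6,7,8,9,10} 69  {3,4,5,6,7,8,9,10} 28
  9 to go: {0,1,2,3,6,7,8,9,10} 84  {0,2,3,5,6,7,8,9,10} 237  {0,2,4,5,6,7,8,9,10} 228  {1,2,3,5,6,7,8,9,10} 124  {1,3,4,5,6,7,8,9,10} 50  {2,3,4,5,6,7,8,9,10} 171
  if 0:u drops first: 345 orders
  if 1:q drops first: 636 orders
  if 4:p drops first: 445 orders
heap linearizations: 1426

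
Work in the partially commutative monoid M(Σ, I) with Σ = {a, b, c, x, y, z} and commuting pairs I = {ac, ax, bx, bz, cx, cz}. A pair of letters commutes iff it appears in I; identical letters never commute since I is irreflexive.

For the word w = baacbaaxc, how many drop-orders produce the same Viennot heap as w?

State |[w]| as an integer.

81

#0=b has no predecessor
#1=a depends on [0:b]
#2=a depends on [1:a]
#3=c depends on [0:b]
#4=b depends on [2:a, 3:c]
#5=a depends on [4:b]
#6=a depends on [5:a]
#7=x has no predecessor
#8=c depends on [4:b]
sources: [0:b, 7:x]
N(rest) = Σ N(rest − s) over sources s of rest; N(one piece) = 1:
  size 1 → [6]=1  [7]=1  [8]=1
  size 2 → [5,6]=1  [6,7]=2  [6,8]=2  [7,8]=2
  size 3 → [5,6,7]=3  [5,6,8]=3  [6,7,8]=6
  size 4 → [4,5,6,8]=3  [5,6,7,8]=12
  size 5 → [2,4,5,6,8]=3  [3,4,5,6,8]=3  [4,5,6,7,8]=15
  size 6 → [1,2,4,5,6,8]=3  [2,3,4,5,6,8]=6  [2,4,5,6,7,8]=18  [3,4,5,6,7,8]=18
  size 7 → [1,2,3,4,5,6,8]=9  [1,2,4,5,6,7,8]=21  [2,3,4,5,6,7,8]=42
  first=0(b) contributes 72
  first=7(x) contributes 9
|[w]| = 81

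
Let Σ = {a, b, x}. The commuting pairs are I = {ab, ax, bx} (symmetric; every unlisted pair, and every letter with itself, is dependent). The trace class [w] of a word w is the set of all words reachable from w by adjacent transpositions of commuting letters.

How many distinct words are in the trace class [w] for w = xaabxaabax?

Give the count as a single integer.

2520

0(x) covers ∅
1(a) covers ∅
2(a) covers 1:a
3(b) covers ∅
4(x) covers 0:x
5(a) covers 2:a
6(a) covers 5:a
7(b) covers 3:b
8(a) covers 6:a
9(x) covers 4:x
floor of heap: 0:x, 1:a, 3:b
completions by unplaced set U, small U first (add the entries for U minus each lowest piece of U):
  |U|=1: {7}:1  {8}:1  {9}:1
  |U|=2: {3,7}:1  {4,9}:1  {6,8}:1  {7,8}:2  {7,9}:2  {8,9}:2
  |U|=3: {0,4,9}:1  {3,7,8}:3  {3,7,9}:3  {4,7,9}:3  {4,8,9}:3  {5,6,8}:1  {6,7,8}:3  {6,8,9}:3  {7,8,9}:6
  |U|=4: {0,4,7,9}:4  {0,4,8,9}:4  {2,5,6,8}:1  {3,4,7,9}:6  {3,6,7,8}:6  {3,7,8,9}:12  {4,6,8,9}:6  {4,7,8,9}:12  {5,6,7,8}:4  {5,6,8,9}:4  {6,7,8,9}:12
  |U|=5: {0,3,4,7,9}:10  {0,4,6,8,9}:10  {0,4,7,8,9}:20  {1,2,5,6,8}:1  {2,5,6,7,8}:5  {2,5,6,8,9}:5  {3,4,7,8,9}:30  {3,5,6,7,8}:10  {3,6,7,8,9}:30  {4,5,6,8,9}:10  {4,6,7,8,9}:30  {5,6,7,8,9}:20
  |U|=6: {0,3,4,7,8,9}:60  {0,4,5,6,8,9}:20  {0,4,6,7,8,9}:60  {1,2,5,6,7,8}:6  {1,2,5,6,8,9}:6  {2,3,5,6,7,8}:15  {2,4,5,6,8,9}:15  {2,5,6,7,8,9}:30  {3,4,6,7,8,9}:90  {3,5,6,7,8,9}:60  {4,5,6,7,8,9}:60
  |U|=7: {0,2,4,5,6,8,9}:35  {0,3,4,6,7,8,9}:210  {0,4,5,6,7,8,9}:140  {1,2,3,5,6,7,8}:21  {1,2,4,5,6,8,9}:21  {1,2,5,6,7,8,9}:42  {2,3,5,6,7,8,9}:105  {2,4,5,6,7,8,9}:105  {3,4,5,6,7,8,9}:210
  |U|=8: {0,1,2,4,5,6,8,9}:56  {0,2,4,5,6,7,8,9}:280  {0,3,4,5,6,7,8,9}:560  {1,2,3,5,6,7,8,9}:168  {1,2,4,5,6,7,8,9}:168  {2,3,4,5,6,7,8,9}:420
  start at 0(x): 756
  start at 1(a): 1260
  start at 3(b): 504
sum over floor = 2520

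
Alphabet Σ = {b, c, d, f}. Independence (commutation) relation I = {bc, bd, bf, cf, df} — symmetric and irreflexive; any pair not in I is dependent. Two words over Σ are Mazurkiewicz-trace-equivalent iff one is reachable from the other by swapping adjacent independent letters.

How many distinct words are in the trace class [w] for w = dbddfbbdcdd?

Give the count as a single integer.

1320

piece 0:d — minimal
piece 1:b — minimal
piece 2:d rests on {0:d}
piece 3:d rests on {2:d}
piece 4:f — minimal
piece 5:b rests on {1:b}
piece 6:b rests on {5:b}
piece 7:d rests on {3:d}
piece 8:c rests on {7:d}
piece 9:d rests on {8:c}
piece 10:d rests on {9:d}
minimal pieces: {0:d, 1:b, 4:f}
ways to finish when only these pieces remain (= sum over removing one remaining piece with nothing left below it):
  1 left: {4}→1  {6}→1  {10}→1
  2 left: {4,6}→2  {4,10}→2  {5,6}→1  {6,10}→2  {9,10}→1
  3 left: {1,5,6}→1  {4,5,6}→3  {4,6,10}→6  {4,9,10}→3  {5,6,10}→3  {6,9,10}→3  {8,9,10}→1
  4 left: {1,4,5,6}→4  {1,5,6,10}→4  {4,5,6,10}→12  {4,6,9,10}→12  {4,8,9,10}→4  {5,6,9,10}→6  {6,8,9,10}→4  {7,8,9,10}→1
  5 left: {1,4,5,6,10}→20  {1,5,6,9,10}→10  {3,7,8,9,10}→1  {4,5,6,9,10}→30  {4,6,8,9,10}→20  {4,7,8,9,10}→5  {5,6,8,9,10}→10  {6,7,8,9,10}→5
  6 left: {1,4,5,6,9,10}→60  {1,5,6,8,9,10}→20  {2,3,7,8,9,10}→1  {3,4,7,8,9,10}→6  {3,6,7,8,9,10}→6  {4,5,6,8,9,10}→60  {4,6,7,8,9,10}→30  {5,6,7,8,9,10}→15
  7 left: {0,2,3,7,8,9,10}→1  {1,4,5,6,8,9,10}→140  {1,5,6,7,8,9,10}→35  {2,3,4,7,8,9,10}→7  {2,3,6,7,8,9,10}→7  {3,4,6,7,8,9,10}→42  {3,5,6,7,8,9,10}→21  {4,5,6,7,8,9,10}→105
  8 left: {0,2,3,4,7,8,9,10}→8  {0,2,3,6,7,8,9,10}→8  {1,3,5,6,7,8,9,10}→56  {1,4,5,6,7,8,9,10}→280  {2,3,4,6,7,8,9,10}→56  {2,3,5,6,7,8,9,10}→28  {3,4,5,6,7,8,9,10}→168
  9 left: {0,2,3,4,6,7,8,9,10}→72  {0,2,3,5,6,7,8,9,10}→36  {1,2,3,5,6,7,8,9,10}→84  {1,3,4,5,6,7,8,9,10}→504  {2,3,4,5,6,7,8,9,10}→252
  placing 0:d first → 840 extensions
  placing 1:b first → 360 extensions
  placing 4:f first → 120 extensions
total linear extensions = 1320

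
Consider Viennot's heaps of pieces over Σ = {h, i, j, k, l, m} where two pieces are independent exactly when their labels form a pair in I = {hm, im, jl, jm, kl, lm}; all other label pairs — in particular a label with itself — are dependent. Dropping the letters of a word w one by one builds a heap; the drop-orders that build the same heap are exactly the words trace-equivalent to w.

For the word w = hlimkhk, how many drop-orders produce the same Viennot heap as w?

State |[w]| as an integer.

4

0(h) covers ∅
1(l) covers 0:h
2(i) covers 1:l
3(m) covers ∅
4(k) covers 2:i, 3:m
5(h) covers 4:k
6(k) covers 5:h
floor of heap: 0:h, 3:m
completions by unplaced set U, small U first (add the entries for U minus each lowest piece of U):
  |U|=1: {6}:1
  |U|=2: {5,6}:1
  |U|=3: {4,5,6}:1
  |U|=4: {2,4,5,6}:1  {3,4,5,6}:1
  |U|=5: {1,2,4,5,6}:1  {2,3,4,5,6}:2
  start at 0(h): 3
  start at 3(m): 1
sum over floor = 4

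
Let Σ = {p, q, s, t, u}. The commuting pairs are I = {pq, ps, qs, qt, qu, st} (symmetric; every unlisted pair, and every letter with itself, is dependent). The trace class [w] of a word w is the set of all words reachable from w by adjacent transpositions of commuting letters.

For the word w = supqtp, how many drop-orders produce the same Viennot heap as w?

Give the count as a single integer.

6

piece 0:s — minimal
piece 1:u rests on {0:s}
piece 2:p rests on {1:u}
piece 3:q — minimal
piece 4:t rests on {2:p}
piece 5:p rests on {4:t}
minimal pieces: {0:s, 3:q}
ways to finish when only these pieces remain (= sum over removing one remaining piece with nothing left below it):
  1 left: {3}→1  {5}→1
  2 left: {3,5}→2  {4,5}→1
  3 left: {2,4,5}→1  {3,4,5}→3
  4 left: {1,2,4,5}→1  {2,3,4,5}→4
  placing 0:s first → 5 extensions
  placing 3:q first → 1 extensions
total linear extensions = 6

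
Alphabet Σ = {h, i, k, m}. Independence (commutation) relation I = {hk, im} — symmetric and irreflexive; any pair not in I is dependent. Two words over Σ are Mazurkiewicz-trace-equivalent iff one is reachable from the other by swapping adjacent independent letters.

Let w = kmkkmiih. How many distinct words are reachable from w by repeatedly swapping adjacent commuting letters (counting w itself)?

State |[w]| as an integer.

drop 0:k onto floor
drop 1:m onto {0:k}
drop 2:k onto {1:m}
drop 3:k onto {2:k}
drop 4:m onto {3:k}
drop 5:i onto {3:k}
drop 6:i onto {5:i}
drop 7:h onto {4:m, 6:i}
ground layer = {0:k}
drop-orders for the pieces not yet dropped (sum over which currently-grounded one goes next):
  1 to go: {7} 1
  2 to go: {4,7} 1  {6,7} 1
  3 to go: {4,6,7} 2  {5,6,7} 1
  4 to go: {4,5,6,7} 3
  5 to go: {3,4,5,6,7} 3
  6 to go: {2,3,4,5,6,7} 3
  if 0:k drops first: 3 orders

3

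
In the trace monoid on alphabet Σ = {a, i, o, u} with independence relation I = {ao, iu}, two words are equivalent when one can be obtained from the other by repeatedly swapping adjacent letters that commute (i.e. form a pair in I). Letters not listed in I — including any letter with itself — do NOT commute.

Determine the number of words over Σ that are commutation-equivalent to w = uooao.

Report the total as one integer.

#0=u has no predecessor
#1=o depends on [0:u]
#2=o depends on [1:o]
#3=a depends on [0:u]
#4=o depends on [2:o]
sources: [0:u]
N(rest) = Σ N(rest − s) over sources s of rest; N(one piece) = 1:
  size 1 → [3]=1  [4]=1
  size 2 → [2,4]=1  [3,4]=2
  size 3 → [1,2,4]=1  [2,3,4]=3
  first=0(u) contributes 4

4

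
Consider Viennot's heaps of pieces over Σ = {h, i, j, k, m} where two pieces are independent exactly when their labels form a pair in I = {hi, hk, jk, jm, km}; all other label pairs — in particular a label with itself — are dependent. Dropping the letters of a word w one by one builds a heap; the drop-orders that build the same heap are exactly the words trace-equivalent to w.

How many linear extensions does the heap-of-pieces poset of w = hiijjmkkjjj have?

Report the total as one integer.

drop 0:h onto floor
drop 1:i onto floor
drop 2:i onto {1:i}
drop 3:j onto {0:h, 2:i}
drop 4:j onto {3:j}
drop 5:m onto {0:h, 2:i}
drop 6:k onto {2:i}
drop 7:k onto {6:k}
drop 8:j onto {4:j}
drop 9:j onto {8:j}
drop 10:j onto {9:j}
ground layer = {0:h, 1:i}
drop-orders for the pieces not yet dropped (sum over which currently-grounded one goes next):
  1 to go: {5} 1  {7} 1  {10} 1
  2 to go: {5,7} 2  {5,10} 2  {6,7} 1  {7,10} 2  {9,10} 1
  3 to go: {5,6,7} 3  {5,7,10} 6  {5,9,10} 3  {6,7,10} 3  {7,9,10} 3  {8,9,10} 1
  4 to go: {4,8,9,10} 1  {5,6,7,10} 12  {5,7,9,10} 12  {5,8,9,10} 4  {6,7,9,10} 6  {7,8,9,10} 4
  5 to go: {3,4,8,9,10} 1  {4,5,8,9,10} 5  {4,7,8,9,10} 5  {5,6,7,9,10} 30  {5,7,8,9,10} 20  {6,7,8,9,10} 10
  6 to go: {3,4,5,8,9,10} 6  {3,4,7,8,9,10} 6  {4,5,7,8,9,10} 30  {4,6,7,8,9,10} 15  {5,6,7,8,9,10} 60
  7 to go: {0,3,4,5,8,9,10} 6  {3,4,5,7,8,9,10} 42  {3,4,6,7,8,9,10} 21  {4,5,6,7,8,9,10} 105
  8 to go: {0,3,4,5,7,8,9,10} 48  {3,4,5,6,7,8,9,10} 168
  9 to go: {0,3,4,5,6,7,8,9,10} 216  {2,3,4,5,6,7,8,9,10} 168
  if 0:h drops first: 168 orders
  if 1:i drops first: 384 orders
heap linearizations: 552

552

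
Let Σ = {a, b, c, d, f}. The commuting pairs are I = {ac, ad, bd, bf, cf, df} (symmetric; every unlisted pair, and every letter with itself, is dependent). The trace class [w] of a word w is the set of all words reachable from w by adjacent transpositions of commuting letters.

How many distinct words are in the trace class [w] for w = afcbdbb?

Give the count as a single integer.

48

#0=a has no predecessor
#1=f depends on [0:a]
#2=c has no predecessor
#3=b depends on [0:a, 2:c]
#4=d depends on [2:c]
#5=b depends on [3:b]
#6=b depends on [5:b]
sources: [0:a, 2:c]
N(rest) = Σ N(rest − s) over sources s of rest; N(one piece) = 1:
  size 1 → [1]=1  [4]=1  [6]=1
  size 2 → [1,4]=2  [1,6]=2  [4,6]=2  [5,6]=1
  size 3 → [1,4,6]=6  [1,5,6]=3  [3,5,6]=1  [4,5,6]=3
  size 4 → [1,3,5,6]=4  [1,4,5,6]=12  [3,4,5,6]=4
  size 5 → [0,1,3,5,6]=4  [1,3,4,5,6]=20  [2,3,4,5,6]=4
  first=0(a) contributes 24
  first=2(c) contributes 24
|[w]| = 48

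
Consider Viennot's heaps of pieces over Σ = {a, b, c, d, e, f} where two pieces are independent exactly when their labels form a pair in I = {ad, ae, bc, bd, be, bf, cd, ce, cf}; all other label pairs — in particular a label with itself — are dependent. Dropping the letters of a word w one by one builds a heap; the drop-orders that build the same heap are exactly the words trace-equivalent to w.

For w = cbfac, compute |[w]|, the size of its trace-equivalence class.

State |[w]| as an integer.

6

#0=c has no predecessor
#1=b has no predecessor
#2=f has no predecessor
#3=a depends on [0:c, 1:b, 2:f]
#4=c depends on [3:a]
sources: [0:c, 1:b, 2:f]
N(rest) = Σ N(rest − s) over sources s of rest; N(one piece) = 1:
  size 1 → [4]=1
  size 2 → [3,4]=1
  size 3 → [0,3,4]=1  [1,3,4]=1  [2,3,4]=1
  first=0(c) contributes 2
  first=1(b) contributes 2
  first=2(f) contributes 2
|[w]| = 6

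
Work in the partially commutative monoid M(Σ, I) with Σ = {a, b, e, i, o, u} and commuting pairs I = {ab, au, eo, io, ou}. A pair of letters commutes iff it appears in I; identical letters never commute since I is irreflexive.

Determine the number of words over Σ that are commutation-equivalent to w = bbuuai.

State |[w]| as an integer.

piece 0:b — minimal
piece 1:b rests on {0:b}
piece 2:u rests on {1:b}
piece 3:u rests on {2:u}
piece 4:a — minimal
piece 5:i rests on {3:u, 4:a}
minimal pieces: {0:b, 4:a}
ways to finish when only these pieces remain (= sum over removing one remaining piece with nothing left below it):
  1 left: {5}→1
  2 left: {3,5}→1  {4,5}→1
  3 left: {2,3,5}→1  {3,4,5}→2
  4 left: {1,2,3,5}→1  {2,3,4,5}→3
  placing 0:b first → 4 extensions
  placing 4:a first → 1 extensions
total linear extensions = 5

5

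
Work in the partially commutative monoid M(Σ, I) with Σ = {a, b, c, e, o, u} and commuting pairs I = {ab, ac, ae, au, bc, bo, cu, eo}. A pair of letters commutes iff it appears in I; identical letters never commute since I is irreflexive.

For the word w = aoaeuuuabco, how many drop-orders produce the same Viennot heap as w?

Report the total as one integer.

0(a) covers ∅
1(o) covers 0:a
2(a) covers 1:o
3(e) covers ∅
4(u) covers 1:o, 3:e
5(u) covers 4:u
6(u) covers 5:u
7(a) covers 2:a
8(b) covers 6:u
9(c) covers 1:o, 3:e
10(o) covers 6:u, 7:a, 9:c
floor of heap: 0:a, 3:e
completions by unplaced set U, small U first (add the entries for U minus each lowest piece of U):
  |U|=1: {8}:1  {10}:1
  |U|=2: {7,10}:1  {8,10}:2  {9,10}:1
  |U|=3: {2,7,10}:1  {6,8,10}:2  {7,8,10}:3  {7,9,10}:2  {8,9,10}:3
  |U|=4: {2,7,8,10}:4  {2,7,9,10}:3  {5,6,8,10}:2  {6,7,8,10}:5  {6,8,9,10}:5  {7,8,9,10}:8
  |U|=5: {2,6,7,8,10}:9  {2,7,8,9,10}:15  {4,5,6,8,10}:2  {5,6,7,8,10}:7  {5,6,8,9,10}:7  {6,7,8,9,10}:18
  |U|=6: {2,5,6,7,8,10}:16  {2,6,7,8,9,10}:42  {4,5,6,7,8,10}:9  {4,5,6,8,9,10}:9  {5,6,7,8,9,10}:32
  |U|=7: {2,4,5,6,7,8,10}:25  {2,5,6,7,8,9,10}:90  {3,4,5,6,8,9,10}:9  {4,5,6,7,8,9,10}:50
  |U|=8: {2,4,5,6,7,8,9,10}:165  {3,4,5,6,7,8,9,10}:59
  |U|=9: {1,2,4,5,6,7,8,9,10}:165  {2,3,4,5,6,7,8,9,10}:224
  start at 0(a): 389
  start at 3(e): 165
sum over floor = 554

554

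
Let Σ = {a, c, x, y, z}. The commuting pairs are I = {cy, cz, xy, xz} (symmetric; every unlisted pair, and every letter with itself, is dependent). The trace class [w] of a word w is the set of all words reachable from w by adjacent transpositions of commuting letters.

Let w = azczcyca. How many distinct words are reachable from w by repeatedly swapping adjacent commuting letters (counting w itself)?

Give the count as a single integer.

20

piece 0:a — minimal
piece 1:z rests on {0:a}
piece 2:c rests on {0:a}
piece 3:z rests on {1:z}
piece 4:c rests on {2:c}
piece 5:y rests on {3:z}
piece 6:c rests on {4:c}
piece 7:a rests on {5:y, 6:c}
minimal pieces: {0:a}
ways to finish when only these pieces remain (= sum over removing one remaining piece with nothing left below it):
  1 left: {7}→1
  2 left: {5,7}→1  {6,7}→1
  3 left: {3,5,7}→1  {4,6,7}→1  {5,6,7}→2
  4 left: {1,3,5,7}→1  {2,4,6,7}→1  {3,5,6,7}→3  {4,5,6,7}→3
  5 left: {1,3,5,6,7}→4  {2,4,5,6,7}→4  {3,4,5,6,7}→6
  6 left: {1,3,4,5,6,7}→10  {2,3,4,5,6,7}→10
  placing 0:a first → 20 extensions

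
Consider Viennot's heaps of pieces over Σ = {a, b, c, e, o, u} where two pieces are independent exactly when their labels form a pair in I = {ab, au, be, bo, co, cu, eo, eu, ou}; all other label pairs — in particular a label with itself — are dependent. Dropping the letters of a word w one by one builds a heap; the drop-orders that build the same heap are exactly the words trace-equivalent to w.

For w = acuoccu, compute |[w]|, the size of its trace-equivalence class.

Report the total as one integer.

84

drop 0:a onto floor
drop 1:c onto {0:a}
drop 2:u onto floor
drop 3:o onto {0:a}
drop 4:c onto {1:c}
drop 5:c onto {4:c}
drop 6:u onto {2:u}
ground layer = {0:a, 2:u}
drop-orders for the pieces not yet dropped (sum over which currently-grounded one goes next):
  1 to go: {3} 1  {5} 1  {6} 1
  2 to go: {2,6} 1  {3,5} 2  {3,6} 2  {4,5} 1  {5,6} 2
  3 to go: {1,4,5} 1  {2,3,6} 3  {2,5,6} 3  {3,4,5} 3  {3,5,6} 6  {4,5,6} 3
  4 to go: {1,3,4,5} 4  {1,4,5,6} 4  {2,3,5,6} 12  {2,4,5,6} 6  {3,4,5,6} 12
  5 to go: {0,1,3,4,5} 4  {1,2,4,5,6} 10  {1,3,4,5,6} 20  {2,3,4,5,6} 30
  if 0:a drops first: 60 orders
  if 2:u drops first: 24 orders
heap linearizations: 84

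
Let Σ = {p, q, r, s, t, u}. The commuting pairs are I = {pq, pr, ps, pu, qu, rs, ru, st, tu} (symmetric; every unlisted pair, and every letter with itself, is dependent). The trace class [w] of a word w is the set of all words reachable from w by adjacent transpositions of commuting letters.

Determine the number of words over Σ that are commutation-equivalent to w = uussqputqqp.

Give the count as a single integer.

#0=u has no predecessor
#1=u depends on [0:u]
#2=s depends on [1:u]
#3=s depends on [2:s]
#4=q depends on [3:s]
#5=p has no predecessor
#6=u depends on [3:s]
#7=t depends on [4:q, 5:p]
#8=q depends on [7:t]
#9=q depends on [8:q]
#10=p depends on [7:t]
sources: [0:u, 5:p]
N(rest) = Σ N(rest − s) over sources s of rest; N(one piece) = 1:
  size 1 → [6]=1  [9]=1  [10]=1
  size 2 → [6,9]=2  [6,10]=2  [8,9]=1  [9,10]=2
  size 3 → [6,8,9]=3  [6,9,10]=6  [8,9,10]=3
  size 4 → [6,8,9,10]=12  [7,8,9,10]=3
  size 5 → [4,7,8,9,10]=3  [5,7,8,9,10]=3  [6,7,8,9,10]=15
  size 6 → [4,5,7,8,9,10]=6  [4,6,7,8,9,10]=18  [5,6,7,8,9,10]=18
  size 7 → [3,4,6,7,8,9,10]=18  [4,5,6,7,8,9,10]=42
  size 8 → [2,3,4,6,7,8,9,10]=18  [3,4,5,6,7,8,9,10]=60
  size 9 → [1,2,3,4,6,7,8,9,10]=18  [2,3,4,5,6,7,8,9,10]=78
  first=0(u) contributes 96
  first=5(p) contributes 18
|[w]| = 114

114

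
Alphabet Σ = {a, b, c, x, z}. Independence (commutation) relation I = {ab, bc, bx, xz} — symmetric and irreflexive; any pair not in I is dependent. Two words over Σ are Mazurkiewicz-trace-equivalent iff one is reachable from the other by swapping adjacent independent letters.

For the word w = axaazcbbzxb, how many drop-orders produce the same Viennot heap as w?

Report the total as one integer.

12

0(a) covers ∅
1(x) covers 0:a
2(a) covers 1:x
3(a) covers 2:a
4(z) covers 3:a
5(c) covers 4:z
6(b) covers 4:z
7(b) covers 6:b
8(z) covers 5:c, 7:b
9(x) covers 5:c
10(b) covers 8:z
floor of heap: 0:a
completions by unplaced set U, small U first (add the entries for U minus each lowest piece of U):
  |U|=1: {9}:1  {10}:1
  |U|=2: {8,10}:1  {9,10}:2
  |U|=3: {7,8,10}:1  {8,9,10}:3
  |U|=4: {5,8,9,10}:3  {6,7,8,10}:1  {7,8,9,10}:4
  |U|=5: {5,7,8,9,10}:7  {6,7,8,9,10}:5
  |U|=6: {5,6,7,8,9,10}:12
  |U|=7: {4,5,6,7,8,9,10}:12
  |U|=8: {3,4,5,6,7,8,9,10}:12
  |U|=9: {2,3,4,5,6,7,8,9,10}:12
  start at 0(a): 12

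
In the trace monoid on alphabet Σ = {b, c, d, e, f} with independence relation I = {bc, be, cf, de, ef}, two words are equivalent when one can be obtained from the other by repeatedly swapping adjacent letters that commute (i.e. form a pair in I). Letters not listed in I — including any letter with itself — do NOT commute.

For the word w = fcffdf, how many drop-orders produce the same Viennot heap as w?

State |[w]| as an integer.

4

piece 0:f — minimal
piece 1:c — minimal
piece 2:f rests on {0:f}
piece 3:f rests on {2:f}
piece 4:d rests on {1:c, 3:f}
piece 5:f rests on {4:d}
minimal pieces: {0:f, 1:c}
ways to finish when only these pieces remain (= sum over removing one remaining piece with nothing left below it):
  1 left: {5}→1
  2 left: {4,5}→1
  3 left: {1,4,5}→1  {3,4,5}→1
  4 left: {1,3,4,5}→2  {2,3,4,5}→1
  placing 0:f first → 3 extensions
  placing 1:c first → 1 extensions
total linear extensions = 4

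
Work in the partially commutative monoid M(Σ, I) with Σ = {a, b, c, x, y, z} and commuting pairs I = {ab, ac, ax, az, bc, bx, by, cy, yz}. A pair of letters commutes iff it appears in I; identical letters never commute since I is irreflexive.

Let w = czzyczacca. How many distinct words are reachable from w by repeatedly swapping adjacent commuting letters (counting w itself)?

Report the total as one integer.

piece 0:c — minimal
piece 1:z rests on {0:c}
piece 2:z rests on {1:z}
piece 3:y — minimal
piece 4:c rests on {2:z}
piece 5:z rests on {4:c}
piece 6:a rests on {3:y}
piece 7:c rests on {5:z}
piece 8:c rests on {7:c}
piece 9:a rests on {6:a}
minimal pieces: {0:c, 3:y}
ways to finish when only these pieces remain (= sum over removing one remaining piece with nothing left below it):
  1 left: {8}→1  {9}→1
  2 left: {6,9}→1  {7,8}→1  {8,9}→2
  3 left: {3,6,9}→1  {5,7,8}→1  {6,8,9}→3  {7,8,9}→3
  4 left: {3,6,8,9}→4  {4,5,7,8}→1  {5,7,8,9}→4  {6,7,8,9}→6
  5 left: {2,4,5,7,8}→1  {3,6,7,8,9}→10  {4,5,7,8,9}→5  {5,6,7,8,9}→10
  6 left: {1,2,4,5,7,8}→1  {2,4,5,7,8,9}→6  {3,5,6,7,8,9}→20  {4,5,6,7,8,9}→15
  7 left: {0,1,2,4,5,7,8}→1  {1,2,4,5,7,8,9}→7  {2,4,5,6,7,8,9}→21  {3,4,5,6,7,8,9}→35
  8 left: {0,1,2,4,5,7,8,9}→8  {1,2,4,5,6,7,8,9}→28  {2,3,4,5,6,7,8,9}→56
  placing 0:c first → 84 extensions
  placing 3:y first → 36 extensions
total linear extensions = 120

120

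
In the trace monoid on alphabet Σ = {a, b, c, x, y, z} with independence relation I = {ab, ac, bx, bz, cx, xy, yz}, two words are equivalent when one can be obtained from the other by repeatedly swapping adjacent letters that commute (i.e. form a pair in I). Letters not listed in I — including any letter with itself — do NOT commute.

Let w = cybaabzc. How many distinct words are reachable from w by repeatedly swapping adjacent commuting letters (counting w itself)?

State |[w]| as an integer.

10

0(c) covers ∅
1(y) covers 0:c
2(b) covers 1:y
3(a) covers 1:y
4(a) covers 3:a
5(b) covers 2:b
6(z) covers 4:a
7(c) covers 5:b, 6:z
floor of heap: 0:c
completions by unplaced set U, small U first (add the entries for U minus each lowest piece of U):
  |U|=1: {7}:1
  |U|=2: {5,7}:1  {6,7}:1
  |U|=3: {2,5,7}:1  {4,6,7}:1  {5,6,7}:2
  |U|=4: {2,5,6,7}:3  {3,4,6,7}:1  {4,5,6,7}:3
  |U|=5: {2,4,5,6,7}:6  {3,4,5,6,7}:4
  |U|=6: {2,3,4,5,6,7}:10
  start at 0(c): 10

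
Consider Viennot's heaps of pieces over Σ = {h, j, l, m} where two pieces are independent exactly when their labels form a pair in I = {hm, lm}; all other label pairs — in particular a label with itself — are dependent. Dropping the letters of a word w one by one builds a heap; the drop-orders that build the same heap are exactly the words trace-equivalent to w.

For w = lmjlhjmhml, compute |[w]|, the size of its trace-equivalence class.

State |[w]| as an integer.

12

#0=l has no predecessor
#1=m has no predecessor
#2=j depends on [0:l, 1:m]
#3=l depends on [2:j]
#4=h depends on [3:l]
#5=j depends on [4:h]
#6=m depends on [5:j]
#7=h depends on [5:j]
#8=m depends on [6:m]
#9=l depends on [7:h]
sources: [0:l, 1:m]
N(rest) = Σ N(rest − s) over sources s of rest; N(one piece) = 1:
  size 1 → [8]=1  [9]=1
  size 2 → [6,8]=1  [7,9]=1  [8,9]=2
  size 3 → [6,8,9]=3  [7,8,9]=3
  size 4 → [6,7,8,9]=6
  size 5 → [5,6,7,8,9]=6
  size 6 → [4,5,6,7,8,9]=6
  size 7 → [3,4,5,6,7,8,9]=6
  size 8 → [2,3,4,5,6,7,8,9]=6
  first=0(l) contributes 6
  first=1(m) contributes 6
|[w]| = 12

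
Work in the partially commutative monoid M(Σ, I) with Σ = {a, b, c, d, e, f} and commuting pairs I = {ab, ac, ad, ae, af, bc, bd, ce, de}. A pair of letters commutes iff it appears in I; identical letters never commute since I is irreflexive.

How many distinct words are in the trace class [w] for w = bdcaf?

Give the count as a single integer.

15

0(b) covers ∅
1(d) covers ∅
2(c) covers 1:d
3(a) covers ∅
4(f) covers 0:b, 2:c
floor of heap: 0:b, 1:d, 3:a
completions by unplaced set U, small U first (add the entries for U minus each lowest piece of U):
  |U|=1: {3}:1  {4}:1
  |U|=2: {0,4}:1  {2,4}:1  {3,4}:2
  |U|=3: {0,2,4}:2  {0,3,4}:3  {1,2,4}:1  {2,3,4}:3
  start at 0(b): 4
  start at 1(d): 8
  start at 3(a): 3
sum over floor = 15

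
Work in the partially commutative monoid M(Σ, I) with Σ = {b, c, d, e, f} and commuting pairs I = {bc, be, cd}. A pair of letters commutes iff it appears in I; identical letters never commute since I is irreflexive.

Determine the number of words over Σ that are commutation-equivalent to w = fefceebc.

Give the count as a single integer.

5

drop 0:f onto floor
drop 1:e onto {0:f}
drop 2:f onto {1:e}
drop 3:c onto {2:f}
drop 4:e onto {3:c}
drop 5:e onto {4:e}
drop 6:b onto {2:f}
drop 7:c onto {5:e}
ground layer = {0:f}
drop-orders for the pieces not yet dropped (sum over which currently-grounded one goes next):
  1 to go: {6} 1  {7} 1
  2 to go: {5,7} 1  {6,7} 2
  3 to go: {4,5,7} 1  {5,6,7} 3
  4 to go: {3,4,5,7} 1  {4,5,6,7} 4
  5 to go: {3,4,5,6,7} 5
  6 to go: {2,3,4,5,6,7} 5
  if 0:f drops first: 5 orders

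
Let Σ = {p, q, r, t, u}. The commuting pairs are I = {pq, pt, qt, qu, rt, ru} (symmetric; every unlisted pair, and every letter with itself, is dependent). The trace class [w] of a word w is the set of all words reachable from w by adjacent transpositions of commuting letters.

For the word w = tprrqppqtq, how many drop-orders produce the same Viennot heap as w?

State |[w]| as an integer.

0(t) covers ∅
1(p) covers ∅
2(r) covers 1:p
3(r) covers 2:r
4(q) covers 3:r
5(p) covers 3:r
6(p) covers 5:p
7(q) covers 4:q
8(t) covers 0:t
9(q) covers 7:q
floor of heap: 0:t, 1:p
completions by unplaced set U, small U first (add the entries for U minus each lowest piece of U):
  |U|=1: {6}:1  {8}:1  {9}:1
  |U|=2: {0,8}:1  {5,6}:1  {6,8}:2  {6,9}:2  {7,9}:1  {8,9}:2
  |U|=3: {0,6,8}:3  {0,8,9}:3  {4,7,9}:1  {5,6,8}:3  {5,6,9}:3  {6,7,9}:3  {6,8,9}:6  {7,8,9}:3
  |U|=4: {0,5,6,8}:6  {0,6,8,9}:12  {0,7,8,9}:6  {4,6,7,9}:4  {4,7,8,9}:4  {5,6,7,9}:6  {5,6,8,9}:12  {6,7,8,9}:12
  |U|=5: {0,4,7,8,9}:10  {0,5,6,8,9}:30  {0,6,7,8,9}:30  {4,5,6,7,9}:10  {4,6,7,8,9}:20  {5,6,7,8,9}:30
  |U|=6: {0,4,6,7,8,9}:60  {0,5,6,7,8,9}:90  {3,4,5,6,7,9}:10  {4,5,6,7,8,9}:60
  |U|=7: {0,4,5,6,7,8,9}:210  {2,3,4,5,6,7,9}:10  {3,4,5,6,7,8,9}:70
  |U|=8: {0,3,4,5,6,7,8,9}:280  {1,2,3,4,5,6,7,9}:10  {2,3,4,5,6,7,8,9}:80
  start at 0(t): 90
  start at 1(p): 360
sum over floor = 450

450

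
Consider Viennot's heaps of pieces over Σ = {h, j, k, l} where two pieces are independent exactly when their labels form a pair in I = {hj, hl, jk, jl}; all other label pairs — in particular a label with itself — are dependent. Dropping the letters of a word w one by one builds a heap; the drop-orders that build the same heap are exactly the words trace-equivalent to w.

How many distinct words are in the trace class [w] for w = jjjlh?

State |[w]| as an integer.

drop 0:j onto floor
drop 1:j onto {0:j}
drop 2:j onto {1:j}
drop 3:l onto floor
drop 4:h onto floor
ground layer = {0:j, 3:l, 4:h}
drop-orders for the pieces not yet dropped (sum over which currently-grounded one goes next):
  1 to go: {2} 1  {3} 1  {4} 1
  2 to go: {1,2} 1  {2,3} 2  {2,4} 2  {3,4} 2
  3 to go: {0,1,2} 1  {1,2,3} 3  {1,2,4} 3  {2,3,4} 6
  if 0:j drops first: 12 orders
  if 3:l drops first: 4 orders
  if 4:h drops first: 4 orders
heap linearizations: 20

20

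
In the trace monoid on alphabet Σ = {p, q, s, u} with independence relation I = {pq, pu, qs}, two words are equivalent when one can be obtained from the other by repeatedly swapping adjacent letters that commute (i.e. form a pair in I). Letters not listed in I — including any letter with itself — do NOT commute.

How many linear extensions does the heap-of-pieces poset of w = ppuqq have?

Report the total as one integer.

drop 0:p onto floor
drop 1:p onto {0:p}
drop 2:u onto floor
drop 3:q onto {2:u}
drop 4:q onto {3:q}
ground layer = {0:p, 2:u}
drop-orders for the pieces not yet dropped (sum over which currently-grounded one goes next):
  1 to go: {1} 1  {4} 1
  2 to go: {0,1} 1  {1,4} 2  {3,4} 1
  3 to go: {0,1,4} 3  {1,3,4} 3  {2,3,4} 1
  if 0:p drops first: 4 orders
  if 2:u drops first: 6 orders
heap linearizations: 10

10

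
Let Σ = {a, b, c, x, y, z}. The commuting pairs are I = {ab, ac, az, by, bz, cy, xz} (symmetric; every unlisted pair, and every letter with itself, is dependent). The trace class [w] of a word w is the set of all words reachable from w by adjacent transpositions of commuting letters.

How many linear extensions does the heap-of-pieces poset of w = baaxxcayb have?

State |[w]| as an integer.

18

#0=b has no predecessor
#1=a has no predecessor
#2=a depends on [1:a]
#3=x depends on [0:b, 2:a]
#4=x depends on [3:x]
#5=c depends on [4:x]
#6=a depends on [4:x]
#7=y depends on [6:a]
#8=b depends on [5:c]
sources: [0:b, 1:a]
N(rest) = Σ N(rest − s) over sources s of rest; N(one piece) = 1:
  size 1 → [7]=1  [8]=1
  size 2 → [5,8]=1  [6,7]=1  [7,8]=2
  size 3 → [5,7,8]=3  [6,7,8]=3
  size 4 → [5,6,7,8]=6
  size 5 → [4,5,6,7,8]=6
  size 6 → [3,4,5,6,7,8]=6
  size 7 → [0,3,4,5,6,7,8]=6  [2,3,4,5,6,7,8]=6
  first=0(b) contributes 6
  first=1(a) contributes 12
|[w]| = 18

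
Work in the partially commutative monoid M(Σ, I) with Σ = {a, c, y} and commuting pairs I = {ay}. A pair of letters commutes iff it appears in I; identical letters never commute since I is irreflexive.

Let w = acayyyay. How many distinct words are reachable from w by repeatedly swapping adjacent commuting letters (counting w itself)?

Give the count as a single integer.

drop 0:a onto floor
drop 1:c onto {0:a}
drop 2:a onto {1:c}
drop 3:y onto {1:c}
drop 4:y onto {3:y}
drop 5:y onto {4:y}
drop 6:a onto {2:a}
drop 7:y onto {5:y}
ground layer = {0:a}
drop-orders for the pieces not yet dropped (sum over which currently-grounded one goes next):
  1 to go: {6} 1  {7} 1
  2 to go: {2,6} 1  {5,7} 1  {6,7} 2
  3 to go: {2,6,7} 3  {4,5,7} 1  {5,6,7} 3
  4 to go: {2,5,6,7} 6  {3,4,5,7} 1  {4,5,6,7} 4
  5 to go: {2,4,5,6,7} 10  {3,4,5,6,7} 5
  6 to go: {2,3,4,5,6,7} 15
  if 0:a drops first: 15 orders

15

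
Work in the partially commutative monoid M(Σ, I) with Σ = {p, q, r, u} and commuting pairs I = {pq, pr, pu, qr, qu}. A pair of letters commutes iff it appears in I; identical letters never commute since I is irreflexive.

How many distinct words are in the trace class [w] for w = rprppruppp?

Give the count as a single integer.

210

piece 0:r — minimal
piece 1:p — minimal
piece 2:r rests on {0:r}
piece 3:p rests on {1:p}
piece 4:p rests on {3:p}
piece 5:r rests on {2:r}
piece 6:u rests on {5:r}
piece 7:p rests on {4:p}
piece 8:p rests on {7:p}
piece 9:p rests on {8:p}
minimal pieces: {0:r, 1:p}
ways to finish when only these pieces remain (= sum over removing one remaining piece with nothing left below it):
  1 left: {6}→1  {9}→1
  2 left: {5,6}→1  {6,9}→2  {8,9}→1
  3 left: {2,5,6}→1  {5,6,9}→3  {6,8,9}→3  {7,8,9}→1
  4 left: {0,2,5,6}→1  {2,5,6,9}→4  {4,7,8,9}→1  {5,6,8,9}→6  {6,7,8,9}→4
  5 left: {0,2,5,6,9}→5  {2,5,6,8,9}→10  {3,4,7,8,9}→1  {4,6,7,8,9}→5  {5,6,7,8,9}→10
  6 left: {0,2,5,6,8,9}→15  {1,3,4,7,8,9}→1  {2,5,6,7,8,9}→20  {3,4,6,7,8,9}→6  {4,5,6,7,8,9}→15
  7 left: {0,2,5,6,7,8,9}→35  {1,3,4,6,7,8,9}→7  {2,4,5,6,7,8,9}→35  {3,4,5,6,7,8,9}→21
  8 left: {0,2,4,5,6,7,8,9}→70  {1,3,4,5,6,7,8,9}→28  {2,3,4,5,6,7,8,9}→56
  placing 0:r first → 84 extensions
  placing 1:p first → 126 extensions
total linear extensions = 210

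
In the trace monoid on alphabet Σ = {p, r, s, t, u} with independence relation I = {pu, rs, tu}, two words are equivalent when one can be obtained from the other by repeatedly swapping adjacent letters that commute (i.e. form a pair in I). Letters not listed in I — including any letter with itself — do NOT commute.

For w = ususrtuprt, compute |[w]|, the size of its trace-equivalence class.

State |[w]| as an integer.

6

0(u) covers ∅
1(s) covers 0:u
2(u) covers 1:s
3(s) covers 2:u
4(r) covers 2:u
5(t) covers 3:s, 4:r
6(u) covers 3:s, 4:r
7(p) covers 5:t
8(r) covers 6:u, 7:p
9(t) covers 8:r
floor of heap: 0:u
completions by unplaced set U, small U first (add the entries for U minus each lowest piece of U):
  |U|=1: {9}:1
  |U|=2: {8,9}:1
  |U|=3: {6,8,9}:1  {7,8,9}:1
  |U|=4: {5,7,8,9}:1  {6,7,8,9}:2
  |U|=5: {5,6,7,8,9}:3
  |U|=6: {3,5,6,7,8,9}:3  {4,5,6,7,8,9}:3
  |U|=7: {3,4,5,6,7,8,9}:6
  |U|=8: {2,3,4,5,6,7,8,9}:6
  start at 0(u): 6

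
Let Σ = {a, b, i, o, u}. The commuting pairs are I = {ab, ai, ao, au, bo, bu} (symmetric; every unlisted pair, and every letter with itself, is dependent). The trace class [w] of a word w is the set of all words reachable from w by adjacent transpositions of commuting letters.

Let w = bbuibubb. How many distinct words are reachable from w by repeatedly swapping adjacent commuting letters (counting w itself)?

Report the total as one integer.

#0=b has no predecessor
#1=b depends on [0:b]
#2=u has no predecessor
#3=i depends on [1:b, 2:u]
#4=b depends on [3:i]
#5=u depends on [3:i]
#6=b depends on [4:b]
#7=b depends on [6:b]
sources: [0:b, 2:u]
N(rest) = Σ N(rest − s) over sources s of rest; N(one piece) = 1:
  size 1 → [5]=1  [7]=1
  size 2 → [5,7]=2  [6,7]=1
  size 3 → [4,6,7]=1  [5,6,7]=3
  size 4 → [4,5,6,7]=4
  size 5 → [3,4,5,6,7]=4
  size 6 → [1,3,4,5,6,7]=4  [2,3,4,5,6,7]=4
  first=0(b) contributes 8
  first=2(u) contributes 4
|[w]| = 12

12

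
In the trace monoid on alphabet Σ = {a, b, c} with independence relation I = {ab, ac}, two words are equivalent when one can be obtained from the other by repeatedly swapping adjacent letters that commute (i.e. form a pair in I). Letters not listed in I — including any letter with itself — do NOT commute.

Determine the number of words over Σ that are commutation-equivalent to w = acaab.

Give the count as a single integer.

10

piece 0:a — minimal
piece 1:c — minimal
piece 2:a rests on {0:a}
piece 3:a rests on {2:a}
piece 4:b rests on {1:c}
minimal pieces: {0:a, 1:c}
ways to finish when only these pieces remain (= sum over removing one remaining piece with nothing left below it):
  1 left: {3}→1  {4}→1
  2 left: {1,4}→1  {2,3}→1  {3,4}→2
  3 left: {0,2,3}→1  {1,3,4}→3  {2,3,4}→3
  placing 0:a first → 6 extensions
  placing 1:c first → 4 extensions
total linear extensions = 10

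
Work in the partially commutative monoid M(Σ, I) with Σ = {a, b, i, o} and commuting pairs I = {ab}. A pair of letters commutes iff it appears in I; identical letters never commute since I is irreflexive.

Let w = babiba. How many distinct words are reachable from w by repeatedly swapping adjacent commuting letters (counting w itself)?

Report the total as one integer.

6

drop 0:b onto floor
drop 1:a onto floor
drop 2:b onto {0:b}
drop 3:i onto {1:a, 2:b}
drop 4:b onto {3:i}
drop 5:a onto {3:i}
ground layer = {0:b, 1:a}
drop-orders for the pieces not yet dropped (sum over which currently-grounded one goes next):
  1 to go: {4} 1  {5} 1
  2 to go: {4,5} 2
  3 to go: {3,4,5} 2
  4 to go: {1,3,4,5} 2  {2,3,4,5} 2
  if 0:b drops first: 4 orders
  if 1:a drops first: 2 orders
heap linearizations: 6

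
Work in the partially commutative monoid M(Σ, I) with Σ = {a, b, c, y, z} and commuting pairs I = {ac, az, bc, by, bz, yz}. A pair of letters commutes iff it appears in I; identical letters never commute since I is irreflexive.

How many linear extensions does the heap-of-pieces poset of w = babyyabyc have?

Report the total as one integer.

9

0(b) covers ∅
1(a) covers 0:b
2(b) covers 1:a
3(y) covers 1:a
4(y) covers 3:y
5(a) covers 2:b, 4:y
6(b) covers 5:a
7(y) covers 5:a
8(c) covers 7:y
floor of heap: 0:b
completions by unplaced set U, small U first (add the entries for U minus each lowest piece of U):
  |U|=1: {6}:1  {8}:1
  |U|=2: {6,8}:2  {7,8}:1
  |U|=3: {6,7,8}:3
  |U|=4: {5,6,7,8}:3
  |U|=5: {2,5,6,7,8}:3  {4,5,6,7,8}:3
  |U|=6: {2,4,5,6,7,8}:6  {3,4,5,6,7,8}:3
  |U|=7: {2,3,4,5,6,7,8}:9
  start at 0(b): 9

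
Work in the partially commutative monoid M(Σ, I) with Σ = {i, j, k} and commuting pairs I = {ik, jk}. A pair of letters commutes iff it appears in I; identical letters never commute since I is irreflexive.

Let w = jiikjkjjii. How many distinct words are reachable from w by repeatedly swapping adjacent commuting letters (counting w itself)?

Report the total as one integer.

0(j) covers ∅
1(i) covers 0:j
2(i) covers 1:i
3(k) covers ∅
4(j) covers 2:i
5(k) covers 3:k
6(j) covers 4:j
7(j) covers 6:j
8(i) covers 7:j
9(i) covers 8:i
floor of heap: 0:j, 3:k
completions by unplaced set U, small U first (add the entries for U minus each lowest piece of U):
  |U|=1: {5}:1  {9}:1
  |U|=2: {3,5}:1  {5,9}:2  {8,9}:1
  |U|=3: {3,5,9}:3  {5,8,9}:3  {7,8,9}:1
  |U|=4: {3,5,8,9}:6  {5,7,8,9}:4  {6,7,8,9}:1
  |U|=5: {3,5,7,8,9}:10  {4,6,7,8,9}:1  {5,6,7,8,9}:5
  |U|=6: {2,4,6,7,8,9}:1  {3,5,6,7,8,9}:15  {4,5,6,7,8,9}:6
  |U|=7: {1,2,4,6,7,8,9}:1  {2,4,5,6,7,8,9}:7  {3,4,5,6,7,8,9}:21
  |U|=8: {0,1,2,4,6,7,8,9}:1  {1,2,4,5,6,7,8,9}:8  {2,3,4,5,6,7,8,9}:28
  start at 0(j): 36
  start at 3(k): 9
sum over floor = 45

45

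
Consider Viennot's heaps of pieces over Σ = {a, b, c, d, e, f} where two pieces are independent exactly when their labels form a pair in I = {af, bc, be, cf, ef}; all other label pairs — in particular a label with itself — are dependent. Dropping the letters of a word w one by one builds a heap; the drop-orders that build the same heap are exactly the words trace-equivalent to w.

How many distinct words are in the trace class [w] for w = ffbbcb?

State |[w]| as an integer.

piece 0:f — minimal
piece 1:f rests on {0:f}
piece 2:b rests on {1:f}
piece 3:b rests on {2:b}
piece 4:c — minimal
piece 5:b rests on {3:b}
minimal pieces: {0:f, 4:c}
ways to finish when only these pieces remain (= sum over removing one remaining piece with nothing left below it):
  1 left: {4}→1  {5}→1
  2 left: {3,5}→1  {4,5}→2
  3 left: {2,3,5}→1  {3,4,5}→3
  4 left: {1,2,3,5}→1  {2,3,4,5}→4
  placing 0:f first → 5 extensions
  placing 4:c first → 1 extensions
total linear extensions = 6

6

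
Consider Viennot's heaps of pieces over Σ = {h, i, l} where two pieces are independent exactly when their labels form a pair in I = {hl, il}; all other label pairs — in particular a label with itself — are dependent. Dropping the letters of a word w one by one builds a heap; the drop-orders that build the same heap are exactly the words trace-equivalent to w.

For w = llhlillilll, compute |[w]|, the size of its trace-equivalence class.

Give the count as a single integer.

drop 0:l onto floor
drop 1:l onto {0:l}
drop 2:h onto floor
drop 3:l onto {1:l}
drop 4:i onto {2:h}
drop 5:l onto {3:l}
drop 6:l onto {5:l}
drop 7:i onto {4:i}
drop 8:l onto {6:l}
drop 9:l onto {8:l}
drop 10:l onto {9:l}
ground layer = {0:l, 2:h}
drop-orders for the pieces not yet dropped (sum over which currently-grounded one goes next):
  1 to go: {7} 1  {10} 1
  2 to go: {4,7} 1  {7,10} 2  {9,10} 1
  3 to go: {2,4,7} 1  {4,7,10} 3  {7,9,10} 3  {8,9,10} 1
  4 to go: {2,4,7,10} 4  {4,7,9,10} 6  {6,8,9,10} 1  {7,8,9,10} 4
  5 to go: {2,4,7,9,10} 10  {4,7,8,9,10} 10  {5,6,8,9,10} 1  {6,7,8,9,10} 5
  6 to go: {2,4,7,8,9,10} 20  {3,5,6,8,9,10} 1  {4,6,7,8,9,10} 15  {5,6,7,8,9,10} 6
  7 to go: {1,3,5,6,8,9,10} 1  {2,4,6,7,8,9,10} 35  {3,5,6,7,8,9,10} 7  {4,5,6,7,8,9,10} 21
  8 to go: {0,1,3,5,6,8,9,10} 1  {1,3,5,6,7,8,9,10} 8  {2,4,5,6,7,8,9,10} 56  {3,4,5,6,7,8,9,10} 28
  9 to go: {0,1,3,5,6,7,8,9,10} 9  {1,3,4,5,6,7,8,9,10} 36  {2,3,4,5,6,7,8,9,10} 84
  if 0:l drops first: 120 orders
  if 2:h drops first: 45 orders
heap linearizations: 165

165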